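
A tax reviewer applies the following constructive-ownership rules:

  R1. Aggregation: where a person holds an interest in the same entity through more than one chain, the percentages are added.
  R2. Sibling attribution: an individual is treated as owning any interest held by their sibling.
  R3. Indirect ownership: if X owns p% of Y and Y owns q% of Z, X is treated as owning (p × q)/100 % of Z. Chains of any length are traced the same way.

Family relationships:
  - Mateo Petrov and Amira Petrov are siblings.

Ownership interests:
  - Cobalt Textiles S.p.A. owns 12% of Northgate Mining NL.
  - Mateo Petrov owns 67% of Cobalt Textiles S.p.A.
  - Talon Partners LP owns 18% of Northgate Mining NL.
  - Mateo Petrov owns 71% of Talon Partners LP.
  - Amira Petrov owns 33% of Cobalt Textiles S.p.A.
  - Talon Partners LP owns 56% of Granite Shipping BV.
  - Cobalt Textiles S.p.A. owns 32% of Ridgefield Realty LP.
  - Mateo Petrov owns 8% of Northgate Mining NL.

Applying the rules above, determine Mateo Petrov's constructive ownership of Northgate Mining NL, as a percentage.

By sibling attribution (R2), Mateo Petrov is treated as also owning Amira Petrov's interest in Cobalt Textiles S.p.A, giving 67% + 33% = 100%.
Chain via Cobalt Textiles S.p.A. (R3): 100% × 12% = 12% of Northgate Mining NL.
Chain via Talon Partners LP (R3): 71% × 18% = 12.78% of Northgate Mining NL.
Direct interest in Northgate Mining NL: 8%.
Aggregating (R1): 12% + 12.78% + 8% = 32.78%.

32.78%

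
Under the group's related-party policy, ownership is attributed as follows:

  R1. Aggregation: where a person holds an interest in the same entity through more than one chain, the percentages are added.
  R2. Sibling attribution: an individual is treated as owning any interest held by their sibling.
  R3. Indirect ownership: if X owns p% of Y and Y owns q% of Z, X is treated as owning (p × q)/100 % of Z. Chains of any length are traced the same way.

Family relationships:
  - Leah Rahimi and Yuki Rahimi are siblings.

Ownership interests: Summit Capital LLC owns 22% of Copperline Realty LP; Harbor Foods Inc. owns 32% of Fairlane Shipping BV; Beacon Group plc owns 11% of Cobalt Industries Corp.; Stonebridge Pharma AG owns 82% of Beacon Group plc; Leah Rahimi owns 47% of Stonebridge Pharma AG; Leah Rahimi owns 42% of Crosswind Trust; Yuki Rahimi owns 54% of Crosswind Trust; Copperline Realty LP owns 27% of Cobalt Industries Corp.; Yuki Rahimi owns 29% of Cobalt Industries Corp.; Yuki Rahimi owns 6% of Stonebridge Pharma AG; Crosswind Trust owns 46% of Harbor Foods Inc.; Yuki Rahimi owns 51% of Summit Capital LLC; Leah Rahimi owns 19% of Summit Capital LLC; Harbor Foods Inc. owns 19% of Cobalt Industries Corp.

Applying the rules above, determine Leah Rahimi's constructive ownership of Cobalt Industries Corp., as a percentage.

46.329%

By sibling attribution (R2), Leah Rahimi is treated as also owning Yuki Rahimi's interest in Crosswind Trust, giving 42% + 54% = 96%.
By sibling attribution (R2), Leah Rahimi is treated as also owning Yuki Rahimi's interest in Summit Capital LLC, giving 19% + 51% = 70%.
By sibling attribution (R2), Leah Rahimi is treated as also owning Yuki Rahimi's interest in Stonebridge Pharma AG, giving 47% + 6% = 53%.
By sibling attribution (R2), Leah Rahimi is treated as owning Yuki Rahimi's 29% interest in Cobalt Industries Corp.
Chain via Crosswind Trust → Harbor Foods Inc. (R3): 96% × 46% × 19% = 8.3904% of Cobalt Industries Corp.
Chain via Summit Capital LLC → Copperline Realty LP (R3): 70% × 22% × 27% = 4.158% of Cobalt Industries Corp.
Chain via Stonebridge Pharma AG → Beacon Group plc (R3): 53% × 82% × 11% = 4.7806% of Cobalt Industries Corp.
Direct interest in Cobalt Industries Corp: 29%.
Aggregating (R1): 8.3904% + 4.158% + 4.7806% + 29% = 46.329%.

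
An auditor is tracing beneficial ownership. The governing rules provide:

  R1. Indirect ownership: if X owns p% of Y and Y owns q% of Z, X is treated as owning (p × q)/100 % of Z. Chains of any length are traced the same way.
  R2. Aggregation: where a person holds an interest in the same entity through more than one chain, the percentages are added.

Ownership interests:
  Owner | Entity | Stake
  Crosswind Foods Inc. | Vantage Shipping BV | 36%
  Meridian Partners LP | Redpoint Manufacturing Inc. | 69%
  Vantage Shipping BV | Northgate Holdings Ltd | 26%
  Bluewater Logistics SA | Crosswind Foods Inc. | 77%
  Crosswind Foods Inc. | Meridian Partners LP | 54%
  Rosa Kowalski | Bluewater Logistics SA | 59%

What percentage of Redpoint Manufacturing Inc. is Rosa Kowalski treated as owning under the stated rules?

Chain via Bluewater Logistics SA → Crosswind Foods Inc. → Meridian Partners LP (R1): 59% × 77% × 54% × 69% = 16.927218% of Redpoint Manufacturing Inc.

16.927218%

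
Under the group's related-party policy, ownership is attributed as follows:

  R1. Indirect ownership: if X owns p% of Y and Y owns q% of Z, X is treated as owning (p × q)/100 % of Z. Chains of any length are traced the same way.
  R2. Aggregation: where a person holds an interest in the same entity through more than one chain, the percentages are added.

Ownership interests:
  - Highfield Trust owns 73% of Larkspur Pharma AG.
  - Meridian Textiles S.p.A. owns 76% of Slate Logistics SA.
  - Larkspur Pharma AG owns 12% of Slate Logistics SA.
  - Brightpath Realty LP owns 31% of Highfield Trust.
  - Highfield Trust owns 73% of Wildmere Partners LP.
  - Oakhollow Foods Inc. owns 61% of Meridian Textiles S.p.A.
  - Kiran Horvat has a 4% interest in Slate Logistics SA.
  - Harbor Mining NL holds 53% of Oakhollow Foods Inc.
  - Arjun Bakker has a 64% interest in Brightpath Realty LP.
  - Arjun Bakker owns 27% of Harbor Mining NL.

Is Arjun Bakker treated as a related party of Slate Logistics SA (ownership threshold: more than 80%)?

No

Chain via Harbor Mining NL → Oakhollow Foods Inc. → Meridian Textiles S.p.A. (R1): 27% × 53% × 61% × 76% = 6.634116% of Slate Logistics SA.
Chain via Brightpath Realty LP → Highfield Trust → Larkspur Pharma AG (R1): 64% × 31% × 73% × 12% = 1.737984% of Slate Logistics SA.
Aggregating (R2): 6.634116% + 1.737984% = 8.3721%.
8.3721% does not exceed the 80% threshold, so Arjun is not a related party to Slate Logistics SA.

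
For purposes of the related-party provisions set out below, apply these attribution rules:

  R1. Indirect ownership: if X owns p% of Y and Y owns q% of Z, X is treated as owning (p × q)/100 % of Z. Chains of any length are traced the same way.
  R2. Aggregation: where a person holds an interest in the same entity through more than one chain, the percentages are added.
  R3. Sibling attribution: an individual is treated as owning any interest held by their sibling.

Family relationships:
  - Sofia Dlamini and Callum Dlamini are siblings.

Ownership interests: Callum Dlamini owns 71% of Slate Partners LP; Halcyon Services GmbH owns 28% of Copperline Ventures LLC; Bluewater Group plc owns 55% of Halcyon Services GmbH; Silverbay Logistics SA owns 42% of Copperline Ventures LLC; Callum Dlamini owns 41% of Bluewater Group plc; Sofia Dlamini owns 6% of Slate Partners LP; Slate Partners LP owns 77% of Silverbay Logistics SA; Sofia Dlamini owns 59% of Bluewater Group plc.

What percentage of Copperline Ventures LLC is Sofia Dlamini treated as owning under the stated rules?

By sibling attribution (R3), Sofia Dlamini is treated as also owning Callum Dlamini's interest in Slate Partners LP, giving 6% + 71% = 77%.
By sibling attribution (R3), Sofia Dlamini is treated as also owning Callum Dlamini's interest in Bluewater Group plc, giving 59% + 41% = 100%.
Chain via Slate Partners LP → Silverbay Logistics SA (R1): 77% × 77% × 42% = 24.9018% of Copperline Ventures LLC.
Chain via Bluewater Group plc → Halcyon Services GmbH (R1): 100% × 55% × 28% = 15.4% of Copperline Ventures LLC.
Aggregating (R2): 24.9018% + 15.4% = 40.3018%.

40.3018%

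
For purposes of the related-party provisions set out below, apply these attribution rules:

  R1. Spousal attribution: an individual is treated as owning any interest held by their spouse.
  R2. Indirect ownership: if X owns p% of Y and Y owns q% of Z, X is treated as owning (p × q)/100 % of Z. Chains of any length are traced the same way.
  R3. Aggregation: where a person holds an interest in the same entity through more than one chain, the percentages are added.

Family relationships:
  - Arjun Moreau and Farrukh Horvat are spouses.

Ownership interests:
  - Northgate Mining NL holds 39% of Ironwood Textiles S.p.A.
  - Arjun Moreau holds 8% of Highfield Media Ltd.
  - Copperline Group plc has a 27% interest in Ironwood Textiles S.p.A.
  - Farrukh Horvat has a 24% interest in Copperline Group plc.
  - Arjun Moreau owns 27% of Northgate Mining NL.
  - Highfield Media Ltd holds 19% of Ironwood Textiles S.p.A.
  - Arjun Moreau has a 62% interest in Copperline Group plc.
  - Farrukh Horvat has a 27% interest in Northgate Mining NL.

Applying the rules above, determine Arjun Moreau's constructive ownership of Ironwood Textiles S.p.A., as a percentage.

45.8%

By spousal attribution (R1), Arjun Moreau is treated as also owning Farrukh Horvat's interest in Copperline Group plc, giving 62% + 24% = 86%.
By spousal attribution (R1), Arjun Moreau is treated as also owning Farrukh Horvat's interest in Northgate Mining NL, giving 27% + 27% = 54%.
Chain via Highfield Media Ltd (R2): 8% × 19% = 1.52% of Ironwood Textiles S.p.A.
Chain via Copperline Group plc (R2): 86% × 27% = 23.22% of Ironwood Textiles S.p.A.
Chain via Northgate Mining NL (R2): 54% × 39% = 21.06% of Ironwood Textiles S.p.A.
Aggregating (R3): 1.52% + 23.22% + 21.06% = 45.8%.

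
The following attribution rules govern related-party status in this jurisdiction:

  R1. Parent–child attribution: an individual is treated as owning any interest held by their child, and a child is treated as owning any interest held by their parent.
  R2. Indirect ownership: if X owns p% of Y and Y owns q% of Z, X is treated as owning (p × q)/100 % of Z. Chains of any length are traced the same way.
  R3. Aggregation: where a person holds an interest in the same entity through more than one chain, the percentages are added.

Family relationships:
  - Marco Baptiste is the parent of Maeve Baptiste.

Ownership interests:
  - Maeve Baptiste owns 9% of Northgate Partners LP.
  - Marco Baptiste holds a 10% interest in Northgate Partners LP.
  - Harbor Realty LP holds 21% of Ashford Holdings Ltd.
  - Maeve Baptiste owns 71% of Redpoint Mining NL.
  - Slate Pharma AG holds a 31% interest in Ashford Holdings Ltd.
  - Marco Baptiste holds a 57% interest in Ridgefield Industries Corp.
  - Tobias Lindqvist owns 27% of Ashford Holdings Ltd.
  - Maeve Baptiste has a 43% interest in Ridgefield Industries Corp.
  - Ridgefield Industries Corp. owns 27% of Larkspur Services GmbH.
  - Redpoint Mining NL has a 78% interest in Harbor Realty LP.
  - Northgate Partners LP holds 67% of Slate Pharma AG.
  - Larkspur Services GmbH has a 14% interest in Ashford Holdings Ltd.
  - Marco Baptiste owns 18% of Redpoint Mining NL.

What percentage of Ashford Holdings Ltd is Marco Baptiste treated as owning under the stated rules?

By parent–child attribution (R1), Marco Baptiste is treated as also owning Maeve Baptiste's interest in Redpoint Mining NL, giving 18% + 71% = 89%.
By parent–child attribution (R1), Marco Baptiste is treated as also owning Maeve Baptiste's interest in Ridgefield Industries Corp, giving 57% + 43% = 100%.
By parent–child attribution (R1), Marco Baptiste is treated as also owning Maeve Baptiste's interest in Northgate Partners LP, giving 10% + 9% = 19%.
Chain via Redpoint Mining NL → Harbor Realty LP (R2): 89% × 78% × 21% = 14.5782% of Ashford Holdings Ltd.
Chain via Ridgefield Industries Corp. → Larkspur Services GmbH (R2): 100% × 27% × 14% = 3.78% of Ashford Holdings Ltd.
Chain via Northgate Partners LP → Slate Pharma AG (R2): 19% × 67% × 31% = 3.9463% of Ashford Holdings Ltd.
Aggregating (R3): 14.5782% + 3.78% + 3.9463% = 22.3045%.

22.3045%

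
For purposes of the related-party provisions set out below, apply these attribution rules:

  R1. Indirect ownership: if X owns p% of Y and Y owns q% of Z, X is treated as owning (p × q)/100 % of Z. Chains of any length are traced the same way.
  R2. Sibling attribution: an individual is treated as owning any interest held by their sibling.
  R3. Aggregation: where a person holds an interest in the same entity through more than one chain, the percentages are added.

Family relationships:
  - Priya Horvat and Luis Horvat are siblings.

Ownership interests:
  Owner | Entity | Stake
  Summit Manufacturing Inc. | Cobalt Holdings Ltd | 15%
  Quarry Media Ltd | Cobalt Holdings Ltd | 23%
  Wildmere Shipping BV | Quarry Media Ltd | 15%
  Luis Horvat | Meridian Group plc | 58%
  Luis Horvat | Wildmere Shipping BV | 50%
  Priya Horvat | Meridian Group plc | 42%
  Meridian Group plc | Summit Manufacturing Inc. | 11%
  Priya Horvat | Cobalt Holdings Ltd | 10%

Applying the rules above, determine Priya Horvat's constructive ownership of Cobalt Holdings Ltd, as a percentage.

By sibling attribution (R2), Priya Horvat is treated as also owning Luis Horvat's interest in Meridian Group plc, giving 42% + 58% = 100%.
By sibling attribution (R2), Priya Horvat is treated as owning Luis Horvat's 50% interest in Wildmere Shipping BV.
Chain via Meridian Group plc → Summit Manufacturing Inc. (R1): 100% × 11% × 15% = 1.65% of Cobalt Holdings Ltd.
Direct interest in Cobalt Holdings Ltd: 10%.
Chain via Wildmere Shipping BV → Quarry Media Ltd (R1): 50% × 15% × 23% = 1.725% of Cobalt Holdings Ltd.
Aggregating (R3): 1.65% + 10% + 1.725% = 13.375%.

13.375%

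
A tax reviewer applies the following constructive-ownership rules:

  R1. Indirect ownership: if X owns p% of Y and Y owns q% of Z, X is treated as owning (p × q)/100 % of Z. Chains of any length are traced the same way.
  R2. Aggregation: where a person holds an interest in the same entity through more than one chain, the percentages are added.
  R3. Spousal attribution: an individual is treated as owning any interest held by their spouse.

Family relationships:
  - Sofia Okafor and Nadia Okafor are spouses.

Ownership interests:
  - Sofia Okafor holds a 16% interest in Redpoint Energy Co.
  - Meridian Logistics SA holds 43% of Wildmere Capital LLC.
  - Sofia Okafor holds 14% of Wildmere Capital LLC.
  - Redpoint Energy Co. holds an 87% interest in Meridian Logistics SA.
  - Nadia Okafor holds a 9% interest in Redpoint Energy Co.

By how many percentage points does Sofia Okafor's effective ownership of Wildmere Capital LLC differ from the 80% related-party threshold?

By spousal attribution (R3), Sofia Okafor is treated as also owning Nadia Okafor's interest in Redpoint Energy Co, giving 16% + 9% = 25%.
Chain via Redpoint Energy Co. → Meridian Logistics SA (R1): 25% × 87% × 43% = 9.3525% of Wildmere Capital LLC.
Direct interest in Wildmere Capital LLC: 14%.
Aggregating (R2): 9.3525% + 14% = 23.3525%.
23.3525% falls short of the 80% threshold by 56.6475 percentage points.

56.6475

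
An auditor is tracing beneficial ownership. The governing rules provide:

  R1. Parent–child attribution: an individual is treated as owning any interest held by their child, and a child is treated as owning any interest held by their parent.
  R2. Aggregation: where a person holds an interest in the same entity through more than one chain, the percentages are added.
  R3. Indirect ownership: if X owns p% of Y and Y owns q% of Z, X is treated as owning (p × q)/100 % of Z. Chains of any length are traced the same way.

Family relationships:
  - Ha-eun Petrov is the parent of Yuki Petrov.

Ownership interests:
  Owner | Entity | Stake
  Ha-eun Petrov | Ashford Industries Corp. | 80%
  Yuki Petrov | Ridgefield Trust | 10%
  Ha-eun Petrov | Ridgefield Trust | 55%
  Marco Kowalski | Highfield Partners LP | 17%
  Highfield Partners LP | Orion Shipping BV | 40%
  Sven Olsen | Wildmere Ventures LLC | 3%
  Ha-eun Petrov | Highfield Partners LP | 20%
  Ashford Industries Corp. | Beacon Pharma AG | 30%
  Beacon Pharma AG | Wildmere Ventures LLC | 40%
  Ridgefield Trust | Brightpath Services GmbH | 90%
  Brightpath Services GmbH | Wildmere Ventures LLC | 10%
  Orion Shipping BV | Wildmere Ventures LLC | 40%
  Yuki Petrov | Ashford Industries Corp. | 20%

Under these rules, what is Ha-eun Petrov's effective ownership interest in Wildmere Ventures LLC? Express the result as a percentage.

21.05%

By parent–child attribution (R1), Ha-eun Petrov is treated as also owning Yuki Petrov's interest in Ashford Industries Corp, giving 80% + 20% = 100%.
By parent–child attribution (R1), Ha-eun Petrov is treated as also owning Yuki Petrov's interest in Ridgefield Trust, giving 55% + 10% = 65%.
Chain via Ashford Industries Corp. → Beacon Pharma AG (R3): 100% × 30% × 40% = 12% of Wildmere Ventures LLC.
Chain via Ridgefield Trust → Brightpath Services GmbH (R3): 65% × 90% × 10% = 5.85% of Wildmere Ventures LLC.
Chain via Highfield Partners LP → Orion Shipping BV (R3): 20% × 40% × 40% = 3.2% of Wildmere Ventures LLC.
Aggregating (R2): 12% + 5.85% + 3.2% = 21.05%.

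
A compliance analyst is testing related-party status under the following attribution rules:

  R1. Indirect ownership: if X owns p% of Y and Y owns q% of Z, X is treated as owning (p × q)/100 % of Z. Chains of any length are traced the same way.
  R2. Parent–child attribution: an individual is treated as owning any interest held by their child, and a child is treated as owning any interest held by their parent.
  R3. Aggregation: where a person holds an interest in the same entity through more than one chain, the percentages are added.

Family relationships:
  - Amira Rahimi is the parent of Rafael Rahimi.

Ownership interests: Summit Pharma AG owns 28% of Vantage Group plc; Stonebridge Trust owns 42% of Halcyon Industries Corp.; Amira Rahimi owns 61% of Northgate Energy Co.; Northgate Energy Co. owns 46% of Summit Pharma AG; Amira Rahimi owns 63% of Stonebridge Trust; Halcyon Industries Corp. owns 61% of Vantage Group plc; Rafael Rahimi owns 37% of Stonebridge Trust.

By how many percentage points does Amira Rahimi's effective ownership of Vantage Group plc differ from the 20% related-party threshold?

13.4768

By parent–child attribution (R2), Amira Rahimi is treated as also owning Rafael Rahimi's interest in Stonebridge Trust, giving 63% + 37% = 100%.
Chain via Northgate Energy Co. → Summit Pharma AG (R1): 61% × 46% × 28% = 7.8568% of Vantage Group plc.
Chain via Stonebridge Trust → Halcyon Industries Corp. (R1): 100% × 42% × 61% = 25.62% of Vantage Group plc.
Aggregating (R3): 7.8568% + 25.62% = 33.4768%.
33.4768% exceeds the 20% threshold by 13.4768 percentage points.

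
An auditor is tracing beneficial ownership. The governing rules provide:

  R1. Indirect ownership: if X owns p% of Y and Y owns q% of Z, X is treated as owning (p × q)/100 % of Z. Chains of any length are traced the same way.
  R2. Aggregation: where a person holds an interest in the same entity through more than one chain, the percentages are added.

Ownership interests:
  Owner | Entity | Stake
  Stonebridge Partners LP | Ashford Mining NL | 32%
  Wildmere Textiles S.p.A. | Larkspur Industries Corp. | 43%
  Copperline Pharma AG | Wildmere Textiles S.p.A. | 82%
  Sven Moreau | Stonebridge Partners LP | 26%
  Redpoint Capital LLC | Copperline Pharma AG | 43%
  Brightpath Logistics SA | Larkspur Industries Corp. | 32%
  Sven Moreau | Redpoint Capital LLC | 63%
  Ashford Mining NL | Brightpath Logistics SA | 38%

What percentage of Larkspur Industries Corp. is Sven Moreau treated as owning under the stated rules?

Chain via Stonebridge Partners LP → Ashford Mining NL → Brightpath Logistics SA (R1): 26% × 32% × 38% × 32% = 1.011712% of Larkspur Industries Corp.
Chain via Redpoint Capital LLC → Copperline Pharma AG → Wildmere Textiles S.p.A. (R1): 63% × 43% × 82% × 43% = 9.551934% of Larkspur Industries Corp.
Aggregating (R2): 1.011712% + 9.551934% = 10.563646%.

10.563646%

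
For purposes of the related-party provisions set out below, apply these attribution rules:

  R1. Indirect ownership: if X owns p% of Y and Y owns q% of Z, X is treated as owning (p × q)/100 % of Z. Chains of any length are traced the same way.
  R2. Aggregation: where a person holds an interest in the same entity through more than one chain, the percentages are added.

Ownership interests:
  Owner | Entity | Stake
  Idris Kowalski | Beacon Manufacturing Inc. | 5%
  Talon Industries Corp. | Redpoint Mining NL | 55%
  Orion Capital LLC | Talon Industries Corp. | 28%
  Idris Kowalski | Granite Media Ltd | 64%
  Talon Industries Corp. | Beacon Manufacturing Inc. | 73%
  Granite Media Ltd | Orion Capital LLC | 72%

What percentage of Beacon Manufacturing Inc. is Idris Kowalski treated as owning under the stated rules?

14.418752%

Chain via Granite Media Ltd → Orion Capital LLC → Talon Industries Corp. (R1): 64% × 72% × 28% × 73% = 9.418752% of Beacon Manufacturing Inc.
Direct interest in Beacon Manufacturing Inc: 5%.
Aggregating (R2): 9.418752% + 5% = 14.418752%.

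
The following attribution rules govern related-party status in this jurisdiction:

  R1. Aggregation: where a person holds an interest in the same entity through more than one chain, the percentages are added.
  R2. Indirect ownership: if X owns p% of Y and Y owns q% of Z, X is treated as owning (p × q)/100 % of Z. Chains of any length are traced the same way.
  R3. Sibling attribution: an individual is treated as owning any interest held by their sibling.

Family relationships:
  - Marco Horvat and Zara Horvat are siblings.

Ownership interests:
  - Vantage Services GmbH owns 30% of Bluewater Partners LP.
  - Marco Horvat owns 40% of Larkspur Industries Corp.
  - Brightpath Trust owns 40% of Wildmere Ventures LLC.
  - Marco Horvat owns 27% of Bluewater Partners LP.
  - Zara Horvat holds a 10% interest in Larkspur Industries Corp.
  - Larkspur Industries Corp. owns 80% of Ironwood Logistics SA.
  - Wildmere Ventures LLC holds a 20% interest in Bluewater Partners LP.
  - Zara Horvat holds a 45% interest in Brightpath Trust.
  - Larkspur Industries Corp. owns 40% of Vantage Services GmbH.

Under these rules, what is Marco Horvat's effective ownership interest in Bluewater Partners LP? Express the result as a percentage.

By sibling attribution (R3), Marco Horvat is treated as also owning Zara Horvat's interest in Larkspur Industries Corp, giving 40% + 10% = 50%.
By sibling attribution (R3), Marco Horvat is treated as owning Zara Horvat's 45% interest in Brightpath Trust.
Chain via Larkspur Industries Corp. → Vantage Services GmbH (R2): 50% × 40% × 30% = 6% of Bluewater Partners LP.
Direct interest in Bluewater Partners LP: 27%.
Chain via Brightpath Trust → Wildmere Ventures LLC (R2): 45% × 40% × 20% = 3.6% of Bluewater Partners LP.
Aggregating (R1): 6% + 27% + 3.6% = 36.6%.

36.6%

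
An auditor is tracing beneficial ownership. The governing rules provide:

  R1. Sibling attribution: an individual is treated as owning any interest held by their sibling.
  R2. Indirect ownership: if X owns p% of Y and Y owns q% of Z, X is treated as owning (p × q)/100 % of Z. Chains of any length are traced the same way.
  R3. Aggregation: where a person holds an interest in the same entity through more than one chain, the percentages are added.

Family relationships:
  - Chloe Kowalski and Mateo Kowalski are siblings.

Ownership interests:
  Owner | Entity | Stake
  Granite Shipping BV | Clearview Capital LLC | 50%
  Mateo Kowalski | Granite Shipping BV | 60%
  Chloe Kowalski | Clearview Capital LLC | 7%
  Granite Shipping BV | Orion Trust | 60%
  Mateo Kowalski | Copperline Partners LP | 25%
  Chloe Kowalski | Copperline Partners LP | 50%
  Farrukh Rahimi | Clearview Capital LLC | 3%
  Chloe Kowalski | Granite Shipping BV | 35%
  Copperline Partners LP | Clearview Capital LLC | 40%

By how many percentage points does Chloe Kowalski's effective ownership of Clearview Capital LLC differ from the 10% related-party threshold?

By sibling attribution (R1), Chloe Kowalski is treated as also owning Mateo Kowalski's interest in Copperline Partners LP, giving 50% + 25% = 75%.
By sibling attribution (R1), Chloe Kowalski is treated as also owning Mateo Kowalski's interest in Granite Shipping BV, giving 35% + 60% = 95%.
Chain via Copperline Partners LP (R2): 75% × 40% = 30% of Clearview Capital LLC.
Chain via Granite Shipping BV (R2): 95% × 50% = 47.5% of Clearview Capital LLC.
Direct interest in Clearview Capital LLC: 7%.
Aggregating (R3): 30% + 47.5% + 7% = 84.5%.
84.5% exceeds the 10% threshold by 74.5 percentage points.

74.5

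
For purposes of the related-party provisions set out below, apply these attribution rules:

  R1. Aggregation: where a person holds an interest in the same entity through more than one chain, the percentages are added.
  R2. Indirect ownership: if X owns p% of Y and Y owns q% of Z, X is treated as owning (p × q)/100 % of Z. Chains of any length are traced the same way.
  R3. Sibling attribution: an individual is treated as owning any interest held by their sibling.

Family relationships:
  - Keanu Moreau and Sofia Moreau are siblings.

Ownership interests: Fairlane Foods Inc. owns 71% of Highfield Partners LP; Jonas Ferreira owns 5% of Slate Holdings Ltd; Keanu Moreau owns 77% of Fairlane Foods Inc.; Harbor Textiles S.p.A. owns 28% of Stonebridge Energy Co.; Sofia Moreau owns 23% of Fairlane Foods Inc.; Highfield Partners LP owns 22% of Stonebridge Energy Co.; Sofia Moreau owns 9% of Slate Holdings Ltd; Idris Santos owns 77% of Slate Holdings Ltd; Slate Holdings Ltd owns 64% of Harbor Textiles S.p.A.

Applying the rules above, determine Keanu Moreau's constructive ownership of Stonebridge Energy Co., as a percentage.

By sibling attribution (R3), Keanu Moreau is treated as also owning Sofia Moreau's interest in Fairlane Foods Inc, giving 77% + 23% = 100%.
By sibling attribution (R3), Keanu Moreau is treated as owning Sofia Moreau's 9% interest in Slate Holdings Ltd.
Chain via Fairlane Foods Inc. → Highfield Partners LP (R2): 100% × 71% × 22% = 15.62% of Stonebridge Energy Co.
Chain via Slate Holdings Ltd → Harbor Textiles S.p.A. (R2): 9% × 64% × 28% = 1.6128% of Stonebridge Energy Co.
Aggregating (R1): 15.62% + 1.6128% = 17.2328%.

17.2328%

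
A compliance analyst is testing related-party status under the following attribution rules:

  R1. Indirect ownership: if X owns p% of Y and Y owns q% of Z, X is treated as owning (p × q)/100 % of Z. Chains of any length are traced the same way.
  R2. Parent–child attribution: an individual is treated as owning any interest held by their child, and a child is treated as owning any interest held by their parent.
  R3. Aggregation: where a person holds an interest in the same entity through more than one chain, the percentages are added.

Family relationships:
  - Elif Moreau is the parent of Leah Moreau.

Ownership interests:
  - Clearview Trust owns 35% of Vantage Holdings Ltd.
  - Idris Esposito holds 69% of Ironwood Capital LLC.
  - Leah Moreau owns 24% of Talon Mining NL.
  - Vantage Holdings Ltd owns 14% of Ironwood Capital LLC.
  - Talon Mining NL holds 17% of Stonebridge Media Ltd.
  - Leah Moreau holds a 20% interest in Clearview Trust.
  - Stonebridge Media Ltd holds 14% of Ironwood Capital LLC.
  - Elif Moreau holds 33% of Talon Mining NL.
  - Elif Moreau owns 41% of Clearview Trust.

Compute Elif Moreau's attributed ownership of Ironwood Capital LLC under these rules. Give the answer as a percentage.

4.3456%

By parent–child attribution (R2), Elif Moreau is treated as also owning Leah Moreau's interest in Talon Mining NL, giving 33% + 24% = 57%.
By parent–child attribution (R2), Elif Moreau is treated as also owning Leah Moreau's interest in Clearview Trust, giving 41% + 20% = 61%.
Chain via Talon Mining NL → Stonebridge Media Ltd (R1): 57% × 17% × 14% = 1.3566% of Ironwood Capital LLC.
Chain via Clearview Trust → Vantage Holdings Ltd (R1): 61% × 35% × 14% = 2.989% of Ironwood Capital LLC.
Aggregating (R3): 1.3566% + 2.989% = 4.3456%.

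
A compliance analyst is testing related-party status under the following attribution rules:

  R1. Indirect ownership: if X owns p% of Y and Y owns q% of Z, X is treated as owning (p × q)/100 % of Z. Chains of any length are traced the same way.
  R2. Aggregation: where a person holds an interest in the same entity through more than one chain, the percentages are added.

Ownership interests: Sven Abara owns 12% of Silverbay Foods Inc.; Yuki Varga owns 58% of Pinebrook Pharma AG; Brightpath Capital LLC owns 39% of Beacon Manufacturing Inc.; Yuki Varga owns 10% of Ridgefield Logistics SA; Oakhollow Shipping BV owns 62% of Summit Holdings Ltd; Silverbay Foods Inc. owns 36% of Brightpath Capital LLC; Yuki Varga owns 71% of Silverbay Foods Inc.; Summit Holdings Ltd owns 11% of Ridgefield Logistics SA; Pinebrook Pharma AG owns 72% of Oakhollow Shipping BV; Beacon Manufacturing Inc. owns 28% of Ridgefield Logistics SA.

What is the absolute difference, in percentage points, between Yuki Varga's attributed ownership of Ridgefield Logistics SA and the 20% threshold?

4.360816

Chain via Pinebrook Pharma AG → Oakhollow Shipping BV → Summit Holdings Ltd (R1): 58% × 72% × 62% × 11% = 2.848032% of Ridgefield Logistics SA.
Chain via Silverbay Foods Inc. → Brightpath Capital LLC → Beacon Manufacturing Inc. (R1): 71% × 36% × 39% × 28% = 2.791152% of Ridgefield Logistics SA.
Direct interest in Ridgefield Logistics SA: 10%.
Aggregating (R2): 2.848032% + 2.791152% + 10% = 15.639184%.
15.639184% falls short of the 20% threshold by 4.360816 percentage points.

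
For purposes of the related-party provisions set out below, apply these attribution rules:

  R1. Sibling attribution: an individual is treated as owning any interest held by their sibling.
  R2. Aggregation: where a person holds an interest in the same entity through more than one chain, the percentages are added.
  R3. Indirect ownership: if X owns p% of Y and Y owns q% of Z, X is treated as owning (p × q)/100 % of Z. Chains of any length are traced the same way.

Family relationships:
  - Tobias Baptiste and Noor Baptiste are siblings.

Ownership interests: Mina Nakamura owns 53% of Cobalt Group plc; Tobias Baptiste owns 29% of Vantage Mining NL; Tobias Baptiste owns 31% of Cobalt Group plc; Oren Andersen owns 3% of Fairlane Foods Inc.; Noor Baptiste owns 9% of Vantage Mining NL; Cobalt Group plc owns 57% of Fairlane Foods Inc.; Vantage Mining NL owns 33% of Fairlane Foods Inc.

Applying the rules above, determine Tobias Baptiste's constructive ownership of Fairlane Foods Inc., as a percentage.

By sibling attribution (R1), Tobias Baptiste is treated as also owning Noor Baptiste's interest in Vantage Mining NL, giving 29% + 9% = 38%.
Chain via Cobalt Group plc (R3): 31% × 57% = 17.67% of Fairlane Foods Inc.
Chain via Vantage Mining NL (R3): 38% × 33% = 12.54% of Fairlane Foods Inc.
Aggregating (R2): 17.67% + 12.54% = 30.21%.

30.21%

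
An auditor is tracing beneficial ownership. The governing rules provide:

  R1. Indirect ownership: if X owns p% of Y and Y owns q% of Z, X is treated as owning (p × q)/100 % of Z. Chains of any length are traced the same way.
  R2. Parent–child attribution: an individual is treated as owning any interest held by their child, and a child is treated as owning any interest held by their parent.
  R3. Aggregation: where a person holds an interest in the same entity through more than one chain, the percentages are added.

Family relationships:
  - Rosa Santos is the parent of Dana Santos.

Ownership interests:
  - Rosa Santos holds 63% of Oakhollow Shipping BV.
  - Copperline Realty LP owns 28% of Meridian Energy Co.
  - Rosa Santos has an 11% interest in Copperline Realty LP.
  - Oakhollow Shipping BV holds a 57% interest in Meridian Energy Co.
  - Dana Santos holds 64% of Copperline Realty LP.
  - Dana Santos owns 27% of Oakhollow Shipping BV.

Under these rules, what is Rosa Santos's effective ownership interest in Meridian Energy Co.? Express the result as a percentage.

By parent–child attribution (R2), Rosa Santos is treated as also owning Dana Santos's interest in Copperline Realty LP, giving 11% + 64% = 75%.
By parent–child attribution (R2), Rosa Santos is treated as also owning Dana Santos's interest in Oakhollow Shipping BV, giving 63% + 27% = 90%.
Chain via Copperline Realty LP (R1): 75% × 28% = 21% of Meridian Energy Co.
Chain via Oakhollow Shipping BV (R1): 90% × 57% = 51.3% of Meridian Energy Co.
Aggregating (R3): 21% + 51.3% = 72.3%.

72.3%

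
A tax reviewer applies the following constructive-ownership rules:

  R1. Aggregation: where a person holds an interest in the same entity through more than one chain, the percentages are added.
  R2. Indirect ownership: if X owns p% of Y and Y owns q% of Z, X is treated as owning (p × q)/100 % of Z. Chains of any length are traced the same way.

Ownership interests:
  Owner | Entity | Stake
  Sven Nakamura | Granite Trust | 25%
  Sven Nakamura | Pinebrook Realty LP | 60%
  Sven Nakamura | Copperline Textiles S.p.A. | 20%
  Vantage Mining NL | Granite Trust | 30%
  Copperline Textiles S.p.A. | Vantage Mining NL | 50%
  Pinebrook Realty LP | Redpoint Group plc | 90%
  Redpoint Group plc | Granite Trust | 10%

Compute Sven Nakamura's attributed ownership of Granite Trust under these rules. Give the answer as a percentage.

Chain via Copperline Textiles S.p.A. → Vantage Mining NL (R2): 20% × 50% × 30% = 3% of Granite Trust.
Chain via Pinebrook Realty LP → Redpoint Group plc (R2): 60% × 90% × 10% = 5.4% of Granite Trust.
Direct interest in Granite Trust: 25%.
Aggregating (R1): 3% + 5.4% + 25% = 33.4%.

33.4%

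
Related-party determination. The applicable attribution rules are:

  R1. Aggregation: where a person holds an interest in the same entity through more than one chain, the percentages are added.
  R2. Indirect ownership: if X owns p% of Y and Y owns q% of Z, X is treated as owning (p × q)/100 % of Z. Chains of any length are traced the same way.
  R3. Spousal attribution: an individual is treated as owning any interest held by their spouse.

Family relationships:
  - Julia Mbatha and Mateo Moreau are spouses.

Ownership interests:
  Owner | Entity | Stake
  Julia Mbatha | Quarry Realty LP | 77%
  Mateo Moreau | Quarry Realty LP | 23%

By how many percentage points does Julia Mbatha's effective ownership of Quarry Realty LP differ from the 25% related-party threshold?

By spousal attribution (R3), Julia Mbatha is treated as also owning Mateo Moreau's interest in Quarry Realty LP, giving 77% + 23% = 100%.
Direct interest in Quarry Realty LP: 100%.
100% exceeds the 25% threshold by 75 percentage points.

75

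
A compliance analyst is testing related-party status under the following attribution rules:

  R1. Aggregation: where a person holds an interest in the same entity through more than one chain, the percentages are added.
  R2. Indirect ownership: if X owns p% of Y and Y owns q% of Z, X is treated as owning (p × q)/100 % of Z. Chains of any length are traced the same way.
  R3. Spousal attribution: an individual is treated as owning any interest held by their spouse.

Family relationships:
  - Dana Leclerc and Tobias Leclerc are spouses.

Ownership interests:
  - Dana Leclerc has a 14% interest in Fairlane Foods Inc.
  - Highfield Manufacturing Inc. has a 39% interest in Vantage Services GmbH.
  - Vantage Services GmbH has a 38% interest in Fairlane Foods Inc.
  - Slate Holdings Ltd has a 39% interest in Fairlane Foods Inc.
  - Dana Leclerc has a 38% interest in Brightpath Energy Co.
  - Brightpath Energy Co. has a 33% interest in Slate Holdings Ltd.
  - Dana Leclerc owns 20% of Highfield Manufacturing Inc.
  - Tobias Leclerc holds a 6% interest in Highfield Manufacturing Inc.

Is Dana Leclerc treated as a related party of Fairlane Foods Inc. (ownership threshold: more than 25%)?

By spousal attribution (R3), Dana Leclerc is treated as also owning Tobias Leclerc's interest in Highfield Manufacturing Inc, giving 20% + 6% = 26%.
Chain via Highfield Manufacturing Inc. → Vantage Services GmbH (R2): 26% × 39% × 38% = 3.8532% of Fairlane Foods Inc.
Chain via Brightpath Energy Co. → Slate Holdings Ltd (R2): 38% × 33% × 39% = 4.8906% of Fairlane Foods Inc.
Direct interest in Fairlane Foods Inc: 14%.
Aggregating (R1): 3.8532% + 4.8906% + 14% = 22.7438%.
22.7438% does not exceed the 25% threshold, so Dana is not a related party to Fairlane Foods Inc.

No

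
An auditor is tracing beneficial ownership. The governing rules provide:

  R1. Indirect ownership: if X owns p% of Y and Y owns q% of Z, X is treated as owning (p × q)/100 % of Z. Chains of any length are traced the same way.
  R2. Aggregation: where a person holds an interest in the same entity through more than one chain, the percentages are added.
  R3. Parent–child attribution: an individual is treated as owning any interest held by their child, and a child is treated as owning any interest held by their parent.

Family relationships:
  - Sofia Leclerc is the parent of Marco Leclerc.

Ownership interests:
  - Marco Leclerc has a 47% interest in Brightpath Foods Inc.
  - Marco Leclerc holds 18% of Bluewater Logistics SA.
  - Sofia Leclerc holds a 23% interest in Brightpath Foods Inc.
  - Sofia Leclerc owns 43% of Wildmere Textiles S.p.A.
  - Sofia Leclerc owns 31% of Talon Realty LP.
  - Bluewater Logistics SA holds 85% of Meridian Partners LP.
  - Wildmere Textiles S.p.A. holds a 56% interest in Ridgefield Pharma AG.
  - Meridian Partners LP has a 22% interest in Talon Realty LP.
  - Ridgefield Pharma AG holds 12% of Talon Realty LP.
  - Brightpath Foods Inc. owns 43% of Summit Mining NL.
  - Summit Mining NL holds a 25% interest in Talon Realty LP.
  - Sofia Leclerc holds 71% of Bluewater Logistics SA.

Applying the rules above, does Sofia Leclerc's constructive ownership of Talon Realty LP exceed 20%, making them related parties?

By parent–child attribution (R3), Sofia Leclerc is treated as also owning Marco Leclerc's interest in Bluewater Logistics SA, giving 71% + 18% = 89%.
By parent–child attribution (R3), Sofia Leclerc is treated as also owning Marco Leclerc's interest in Brightpath Foods Inc, giving 23% + 47% = 70%.
Chain via Bluewater Logistics SA → Meridian Partners LP (R1): 89% × 85% × 22% = 16.643% of Talon Realty LP.
Chain via Wildmere Textiles S.p.A. → Ridgefield Pharma AG (R1): 43% × 56% × 12% = 2.8896% of Talon Realty LP.
Chain via Brightpath Foods Inc. → Summit Mining NL (R1): 70% × 43% × 25% = 7.525% of Talon Realty LP.
Direct interest in Talon Realty LP: 31%.
Aggregating (R2): 16.643% + 2.8896% + 7.525% + 31% = 58.0576%.
58.0576% exceeds the 20% threshold, so Sofia is a related party to Talon Realty LP.

Yes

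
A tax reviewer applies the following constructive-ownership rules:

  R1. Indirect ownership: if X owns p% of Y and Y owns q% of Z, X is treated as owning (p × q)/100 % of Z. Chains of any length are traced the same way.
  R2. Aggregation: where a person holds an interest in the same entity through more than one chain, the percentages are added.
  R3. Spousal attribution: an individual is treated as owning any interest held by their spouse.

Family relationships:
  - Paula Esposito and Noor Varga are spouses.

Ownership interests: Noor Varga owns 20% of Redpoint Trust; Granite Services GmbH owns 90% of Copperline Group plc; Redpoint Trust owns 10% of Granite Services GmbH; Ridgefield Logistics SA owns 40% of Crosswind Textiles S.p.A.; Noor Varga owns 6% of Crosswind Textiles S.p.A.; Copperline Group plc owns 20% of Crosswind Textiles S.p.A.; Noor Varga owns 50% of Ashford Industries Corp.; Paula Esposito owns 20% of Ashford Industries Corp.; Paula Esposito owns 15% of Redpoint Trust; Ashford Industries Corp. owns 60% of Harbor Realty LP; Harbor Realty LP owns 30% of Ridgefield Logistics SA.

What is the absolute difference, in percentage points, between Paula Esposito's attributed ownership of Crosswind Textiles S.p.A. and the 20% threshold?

8.33

By spousal attribution (R3), Paula Esposito is treated as also owning Noor Varga's interest in Redpoint Trust, giving 15% + 20% = 35%.
By spousal attribution (R3), Paula Esposito is treated as also owning Noor Varga's interest in Ashford Industries Corp, giving 20% + 50% = 70%.
By spousal attribution (R3), Paula Esposito is treated as owning Noor Varga's 6% interest in Crosswind Textiles S.p.A.
Chain via Redpoint Trust → Granite Services GmbH → Copperline Group plc (R1): 35% × 10% × 90% × 20% = 0.63% of Crosswind Textiles S.p.A.
Chain via Ashford Industries Corp. → Harbor Realty LP → Ridgefield Logistics SA (R1): 70% × 60% × 30% × 40% = 5.04% of Crosswind Textiles S.p.A.
Direct interest in Crosswind Textiles S.p.A: 6%.
Aggregating (R2): 0.63% + 5.04% + 6% = 11.67%.
11.67% falls short of the 20% threshold by 8.33 percentage points.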